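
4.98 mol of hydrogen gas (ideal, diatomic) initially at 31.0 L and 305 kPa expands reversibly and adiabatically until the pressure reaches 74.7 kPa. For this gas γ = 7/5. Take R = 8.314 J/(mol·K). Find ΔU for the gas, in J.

T₁ = P₁V₁/(nR) = 305×31.0/(4.98×8.314) = 228 K.
Adiabatic: T₂/T₁ = (P₂/P₁)^((γ−1)/γ) ⇒ T₂ = 228×(0.245)^0.286 = 153 K; V₂ = 84.7 L.
For an ideal gas ΔU = nCvΔT with Cv = (5/2)R = 20.8 J/(mol·K).
ΔU = 4.98×20.8×(153−228) = -7820 J.

-7820 J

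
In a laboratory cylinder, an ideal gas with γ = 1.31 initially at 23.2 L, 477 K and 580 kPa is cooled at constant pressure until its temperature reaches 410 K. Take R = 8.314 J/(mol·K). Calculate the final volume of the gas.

Isobaric: P stays 580 kPa; V/T = const ⇒ T₂ = 410 K, V₂ = 19.9 L.

19.9 L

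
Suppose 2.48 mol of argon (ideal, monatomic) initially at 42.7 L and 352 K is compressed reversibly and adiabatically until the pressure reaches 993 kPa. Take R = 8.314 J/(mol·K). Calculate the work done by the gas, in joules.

P₁ = nRT₁/V₁ = 2.48×8.314×352/42.7 = 170 kPa.
Adiabatic: T₂/T₁ = (P₂/P₁)^((γ−1)/γ) ⇒ T₂ = 352×(5.84)^0.400 = 713 K; V₂ = 14.8 L.
ΔU = nCvΔT = 2.48×12.5×(713−352) = 11200 J.
Q = 0 for an adiabatic process, so W = −ΔU = -11200 J.

-11200 J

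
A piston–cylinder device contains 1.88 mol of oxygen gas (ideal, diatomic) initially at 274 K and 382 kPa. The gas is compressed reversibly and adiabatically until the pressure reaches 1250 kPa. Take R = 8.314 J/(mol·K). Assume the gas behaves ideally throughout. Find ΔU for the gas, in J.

V₁ = nRT₁/P₁ = 1.88×8.314×274/382 = 11.2 L.
Adiabatic: T₂/T₁ = (P₂/P₁)^((γ−1)/γ) ⇒ T₂ = 274×(3.27)^0.286 = 384 K; V₂ = 4.81 L.
For an ideal gas ΔU = nCvΔT with Cv = (5/2)R = 20.8 J/(mol·K).
ΔU = 1.88×20.8×(384−274) = 4320 J.

4320 J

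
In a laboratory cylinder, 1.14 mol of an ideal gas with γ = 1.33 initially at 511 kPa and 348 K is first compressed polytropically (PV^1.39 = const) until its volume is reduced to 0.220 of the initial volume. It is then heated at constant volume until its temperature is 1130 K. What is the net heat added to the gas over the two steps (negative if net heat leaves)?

15700 J

V₁ = nRT₁/P₁ = 1.14×8.314×348/511 = 6.45 L.
Step 1 — Polytropic n=1.39: T₂ = T₁(V₁/V₂)^(n−1) = 348×(4.55)^0.39 = 628 K; P₂ = P₁(V₁/V₂)^n = 4190 kPa.
W = (P₁V₁−P₂V₂)/(n−1) = (511×6.45−4190×1.42)/0.39 = -6810 J.
ΔU = nCvΔT = 1.14×25.2×(628−348) = 8050 J.
Q = ΔU + W = 1240 J.
State after step 1: P = 4190 kPa, V = 1.42 L, T = 628 K.
Step 2 — Isochoric: V stays 1.42 L; P/T = const ⇒ T₂ = 1130 K, P₂ = 7540 kPa.
W = 0 (no volume change).
ΔU = nCvΔT = 1.14×25.2×(1130−628) = 14400 J.
Q = ΔU = 14400 J.
Net over both steps: W = -6810 J, Q = 15700 J, ΔU = 22500 J.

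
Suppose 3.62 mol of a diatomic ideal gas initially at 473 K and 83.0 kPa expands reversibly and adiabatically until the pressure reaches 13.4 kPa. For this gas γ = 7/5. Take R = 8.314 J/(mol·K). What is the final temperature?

V₁ = nRT₁/P₁ = 3.62×8.314×473/83.0 = 172 L.
Adiabatic: T₂/T₁ = (P₂/P₁)^((γ−1)/γ) ⇒ T₂ = 473×(0.161)^0.286 = 281 K; V₂ = 631 L.

281 K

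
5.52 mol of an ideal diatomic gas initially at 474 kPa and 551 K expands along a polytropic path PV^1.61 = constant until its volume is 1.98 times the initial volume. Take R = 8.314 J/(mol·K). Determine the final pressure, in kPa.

V₁ = nRT₁/P₁ = 5.52×8.314×551/474 = 53.3 L.
Polytropic n=1.61: T₂ = T₁(V₁/V₂)^(n−1) = 551×(0.505)^0.61 = 363 K; P₂ = P₁(V₁/V₂)^n = 158 kPa.

158 kPa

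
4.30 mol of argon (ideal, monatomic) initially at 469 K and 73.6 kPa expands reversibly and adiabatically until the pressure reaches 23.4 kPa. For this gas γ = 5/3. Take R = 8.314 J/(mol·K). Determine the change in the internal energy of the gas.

-9250 J

V₁ = nRT₁/P₁ = 4.30×8.314×469/73.6 = 228 L.
Adiabatic: T₂/T₁ = (P₂/P₁)^((γ−1)/γ) ⇒ T₂ = 469×(0.318)^0.400 = 297 K; V₂ = 453 L.
For an ideal gas ΔU = nCvΔT with Cv = (3/2)R = 12.5 J/(mol·K).
ΔU = 4.30×12.5×(297−469) = -9250 J.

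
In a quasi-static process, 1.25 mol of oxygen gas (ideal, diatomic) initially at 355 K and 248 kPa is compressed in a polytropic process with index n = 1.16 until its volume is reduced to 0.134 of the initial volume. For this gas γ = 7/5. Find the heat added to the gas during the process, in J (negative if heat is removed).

-5250 J

V₁ = nRT₁/P₁ = 1.25×8.314×355/248 = 14.9 L.
Polytropic n=1.16: T₂ = T₁(V₁/V₂)^(n−1) = 355×(7.46)^0.16 = 490 K; P₂ = P₁(V₁/V₂)^n = 2550 kPa.
W = (P₁V₁−P₂V₂)/(n−1) = (248×14.9−2550×1.99)/0.16 = -8750 J.
ΔU = nCvΔT = 1.25×20.8×(490−355) = 3500 J.
Q = ΔU + W = -5250 J.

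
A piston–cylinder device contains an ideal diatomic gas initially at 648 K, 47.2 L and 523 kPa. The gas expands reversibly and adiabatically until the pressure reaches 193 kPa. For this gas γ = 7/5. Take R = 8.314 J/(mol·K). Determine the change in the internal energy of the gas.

n = P₁V₁/(RT₁) = 523×47.2/(8.314×648) = 4.58 mol.
Adiabatic: T₂/T₁ = (P₂/P₁)^((γ−1)/γ) ⇒ T₂ = 648×(0.369)^0.286 = 487 K; V₂ = 96.2 L.
For an ideal gas ΔU = nCvΔT with Cv = (5/2)R = 20.8 J/(mol·K).
ΔU = 4.58×20.8×(487−648) = -15300 J.

-15300 J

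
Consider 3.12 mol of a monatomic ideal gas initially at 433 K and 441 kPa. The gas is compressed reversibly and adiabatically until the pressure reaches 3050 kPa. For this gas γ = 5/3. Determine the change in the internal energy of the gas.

19700 J

V₁ = nRT₁/P₁ = 3.12×8.314×433/441 = 25.5 L.
Adiabatic: T₂/T₁ = (P₂/P₁)^((γ−1)/γ) ⇒ T₂ = 433×(6.92)^0.400 = 938 K; V₂ = 7.98 L.
For an ideal gas ΔU = nCvΔT with Cv = (3/2)R = 12.5 J/(mol·K).
ΔU = 3.12×12.5×(938−433) = 19700 J.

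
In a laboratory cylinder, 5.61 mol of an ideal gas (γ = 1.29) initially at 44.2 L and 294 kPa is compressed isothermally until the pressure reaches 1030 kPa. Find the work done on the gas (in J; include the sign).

16300 J

T₁ = P₁V₁/(nR) = 294×44.2/(5.61×8.314) = 279 K.
Isothermal: T stays 279 K; PV = const ⇒ V₂ = 12.6 L, P₂ = 1030 kPa.
W = nRT ln(V₂/V₁) = 5.61×8.314×279×ln(0.285) = -16300 J.
Work done on the gas = −W_by = 16300 J.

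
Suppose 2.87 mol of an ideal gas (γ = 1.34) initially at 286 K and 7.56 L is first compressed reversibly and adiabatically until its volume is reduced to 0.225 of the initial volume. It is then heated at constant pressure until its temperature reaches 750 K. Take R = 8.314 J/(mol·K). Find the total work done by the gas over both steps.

P₁ = nRT₁/V₁ = 2.87×8.314×286/7.56 = 903 kPa.
Step 1 — Adiabatic: TV^(γ−1) = const ⇒ T₂ = 286×(4.44)^0.340 = 475 K; PV^γ = const ⇒ P₂ = 6660 kPa.
ΔU = nCvΔT = 2.87×24.5×(475−286) = 13300 J.
Q = 0 for an adiabatic process, so W = −ΔU = -13300 J.
State after step 1: P = 6660 kPa, V = 1.70 L, T = 475 K.
Step 2 — Isobaric: P stays 6660 kPa; V/T = const ⇒ T₂ = 750 K, V₂ = 2.69 L.
W = PΔV = 6660×(2.69−1.70) kPa·L = 6560 J.
ΔU = nCvΔT = 2.87×24.5×(750−475) = 19300 J.
Q = ΔU + W = nCpΔT = 25900 J.
Net over both steps: W = -6700 J, Q = 25900 J, ΔU = 32600 J.

-6700 J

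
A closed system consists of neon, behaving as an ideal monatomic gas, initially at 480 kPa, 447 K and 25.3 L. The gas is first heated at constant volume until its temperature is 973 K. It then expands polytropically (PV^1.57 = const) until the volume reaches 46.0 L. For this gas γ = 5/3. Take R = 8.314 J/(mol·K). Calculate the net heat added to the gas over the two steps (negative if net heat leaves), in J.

n = P₁V₁/(RT₁) = 480×25.3/(8.314×447) = 3.27 mol.
Step 1 — Isochoric: V stays 25.3 L; P/T = const ⇒ T₂ = 973 K, P₂ = 1040 kPa.
W = 0 (no volume change).
ΔU = nCvΔT = 3.27×12.5×(973−447) = 21400 J.
Q = ΔU = 21400 J.
State after step 1: P = 1040 kPa, V = 25.3 L, T = 973 K.
Step 2 — Polytropic n=1.57: T₂ = T₁(V₁/V₂)^(n−1) = 973×(0.550)^0.57 = 692 K; P₂ = P₁(V₁/V₂)^n = 409 kPa.
W = (P₁V₁−P₂V₂)/(n−1) = (1040×25.3−409×46.0)/0.57 = 13400 J.
ΔU = nCvΔT = 3.27×12.5×(692−973) = -11500 J.
Q = ΔU + W = 1940 J.
Net over both steps: W = 13400 J, Q = 23400 J, ΔU = 9990 J.

23400 J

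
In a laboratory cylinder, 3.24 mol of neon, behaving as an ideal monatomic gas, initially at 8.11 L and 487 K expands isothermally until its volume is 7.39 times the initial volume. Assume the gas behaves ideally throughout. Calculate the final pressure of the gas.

219 kPa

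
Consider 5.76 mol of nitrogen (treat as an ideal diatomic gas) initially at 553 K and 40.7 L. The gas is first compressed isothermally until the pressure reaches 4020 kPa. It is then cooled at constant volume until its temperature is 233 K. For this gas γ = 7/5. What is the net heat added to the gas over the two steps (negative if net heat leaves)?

-86500 J

P₁ = nRT₁/V₁ = 5.76×8.314×553/40.7 = 651 kPa.
Step 1 — Isothermal: T stays 553 K; PV = const ⇒ V₂ = 6.59 L, P₂ = 4020 kPa.
ΔU = 0 (ideal gas, T constant).
W = nRT ln(V₂/V₁) = 5.76×8.314×553×ln(0.162) = -48200 J.
Q = ΔU + W = -48200 J.
State after step 1: P = 4020 kPa, V = 6.59 L, T = 553 K.
Step 2 — Isochoric: V stays 6.59 L; P/T = const ⇒ T₂ = 233 K, P₂ = 1690 kPa.
W = 0 (no volume change).
ΔU = nCvΔT = 5.76×20.8×(233−553) = -38300 J.
Q = ΔU = -38300 J.
Net over both steps: W = -48200 J, Q = -86500 J, ΔU = -38300 J.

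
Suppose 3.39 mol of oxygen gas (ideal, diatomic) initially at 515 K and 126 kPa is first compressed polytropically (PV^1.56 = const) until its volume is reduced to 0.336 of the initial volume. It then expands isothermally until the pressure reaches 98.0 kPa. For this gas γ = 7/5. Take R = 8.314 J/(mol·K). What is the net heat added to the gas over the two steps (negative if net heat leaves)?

60900 J

V₁ = nRT₁/P₁ = 3.39×8.314×515/126 = 115 L.
Step 1 — Polytropic n=1.56: T₂ = T₁(V₁/V₂)^(n−1) = 515×(2.98)^0.56 = 949 K; P₂ = P₁(V₁/V₂)^n = 691 kPa.
W = (P₁V₁−P₂V₂)/(n−1) = (126×115−691×38.7)/0.56 = -21800 J.
ΔU = nCvΔT = 3.39×20.8×(949−515) = 30500 J.
Q = ΔU + W = 8730 J.
State after step 1: P = 691 kPa, V = 38.7 L, T = 949 K.
Step 2 — Isothermal: T stays 949 K; PV = const ⇒ V₂ = 273 L, P₂ = 98.0 kPa.
ΔU = 0 (ideal gas, T constant).
W = nRT ln(V₂/V₁) = 3.39×8.314×949×ln(7.05) = 52200 J.
Q = ΔU + W = 52200 J.
Net over both steps: W = 30400 J, Q = 60900 J, ΔU = 30500 J.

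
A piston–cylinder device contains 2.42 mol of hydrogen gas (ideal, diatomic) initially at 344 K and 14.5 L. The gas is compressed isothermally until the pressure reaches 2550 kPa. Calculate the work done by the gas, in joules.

-11600 J

P₁ = nRT₁/V₁ = 2.42×8.314×344/14.5 = 477 kPa.
Isothermal: T stays 344 K; PV = const ⇒ V₂ = 2.71 L, P₂ = 2550 kPa.
W = nRT ln(V₂/V₁) = 2.42×8.314×344×ln(0.187) = -11600 J.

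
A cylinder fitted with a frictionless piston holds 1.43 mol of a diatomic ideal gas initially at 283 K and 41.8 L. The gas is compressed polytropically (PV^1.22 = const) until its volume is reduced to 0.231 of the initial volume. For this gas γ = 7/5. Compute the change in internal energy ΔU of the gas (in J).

3200 J

P₁ = nRT₁/V₁ = 1.43×8.314×283/41.8 = 80.5 kPa.
Polytropic n=1.22: T₂ = T₁(V₁/V₂)^(n−1) = 283×(4.33)^0.22 = 391 K; P₂ = P₁(V₁/V₂)^n = 481 kPa.
For an ideal gas ΔU = nCvΔT with Cv = (5/2)R = 20.8 J/(mol·K).
ΔU = 1.43×20.8×(391−283) = 3200 J.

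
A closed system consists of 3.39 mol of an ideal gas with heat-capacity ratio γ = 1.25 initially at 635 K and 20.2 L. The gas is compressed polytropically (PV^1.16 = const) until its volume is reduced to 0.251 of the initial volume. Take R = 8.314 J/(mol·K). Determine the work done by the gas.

-27700 J

P₁ = nRT₁/V₁ = 3.39×8.314×635/20.2 = 886 kPa.
Polytropic n=1.16: T₂ = T₁(V₁/V₂)^(n−1) = 635×(3.98)^0.16 = 792 K; P₂ = P₁(V₁/V₂)^n = 4400 kPa.
W = (P₁V₁−P₂V₂)/(n−1) = (886×20.2−4400×5.07)/0.16 = -27700 J.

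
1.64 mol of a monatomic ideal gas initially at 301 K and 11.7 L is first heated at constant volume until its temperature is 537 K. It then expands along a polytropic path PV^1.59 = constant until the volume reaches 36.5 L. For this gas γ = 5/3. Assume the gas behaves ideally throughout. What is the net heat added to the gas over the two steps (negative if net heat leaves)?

5520 J

P₁ = nRT₁/V₁ = 1.64×8.314×301/11.7 = 351 kPa.
Step 1 — Isochoric: V stays 11.7 L; P/T = const ⇒ T₂ = 537 K, P₂ = 626 kPa.
W = 0 (no volume change).
ΔU = nCvΔT = 1.64×12.5×(537−301) = 4830 J.
Q = ΔU = 4830 J.
State after step 1: P = 626 kPa, V = 11.7 L, T = 537 K.
Step 2 — Polytropic n=1.59: T₂ = T₁(V₁/V₂)^(n−1) = 537×(0.321)^0.59 = 274 K; P₂ = P₁(V₁/V₂)^n = 103 kPa.
W = (P₁V₁−P₂V₂)/(n−1) = (626×11.7−103×36.5)/0.59 = 6070 J.
ΔU = nCvΔT = 1.64×12.5×(274−537) = -5370 J.
Q = ΔU + W = 698 J.
Net over both steps: W = 6070 J, Q = 5520 J, ΔU = -543 J.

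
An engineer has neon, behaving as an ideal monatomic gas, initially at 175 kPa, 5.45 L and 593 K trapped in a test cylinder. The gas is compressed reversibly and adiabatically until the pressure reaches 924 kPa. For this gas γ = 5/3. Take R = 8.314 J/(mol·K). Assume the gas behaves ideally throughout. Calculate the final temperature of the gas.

Adiabatic: T₂/T₁ = (P₂/P₁)^((γ−1)/γ) ⇒ T₂ = 593×(5.28)^0.400 = 1150 K; V₂ = 2.01 L.

1150 K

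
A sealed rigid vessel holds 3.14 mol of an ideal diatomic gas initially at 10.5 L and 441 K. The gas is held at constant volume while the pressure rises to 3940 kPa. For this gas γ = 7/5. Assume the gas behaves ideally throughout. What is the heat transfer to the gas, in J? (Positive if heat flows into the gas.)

74600 J

P₁ = nRT₁/V₁ = 3.14×8.314×441/10.5 = 1100 kPa.
Isochoric: V stays 10.5 L; P/T = const ⇒ T₂ = 1580 K, P₂ = 3940 kPa.
W = 0 (no volume change).
ΔU = nCvΔT = 3.14×20.8×(1580−441) = 74600 J.
Q = ΔU = 74600 J.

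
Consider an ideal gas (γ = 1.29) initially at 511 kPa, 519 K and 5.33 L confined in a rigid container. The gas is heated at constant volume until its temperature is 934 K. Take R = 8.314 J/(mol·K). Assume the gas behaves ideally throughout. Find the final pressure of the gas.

Isochoric: V stays 5.33 L; P/T = const ⇒ T₂ = 934 K, P₂ = 920 kPa.

920 kPa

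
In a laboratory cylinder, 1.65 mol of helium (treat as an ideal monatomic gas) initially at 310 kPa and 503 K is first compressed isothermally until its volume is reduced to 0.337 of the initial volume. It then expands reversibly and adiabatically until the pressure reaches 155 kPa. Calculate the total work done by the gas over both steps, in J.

-2230 J

V₁ = nRT₁/P₁ = 1.65×8.314×503/310 = 22.3 L.
Step 1 — Isothermal: T stays 503 K; PV = const ⇒ V₂ = 7.50 L, P₂ = 920 kPa.
ΔU = 0 (ideal gas, T constant).
W = nRT ln(V₂/V₁) = 1.65×8.314×503×ln(0.337) = -7510 J.
Q = ΔU + W = -7510 J.
State after step 1: P = 920 kPa, V = 7.50 L, T = 503 K.
Step 2 — Adiabatic: T₂/T₁ = (P₂/P₁)^((γ−1)/γ) ⇒ T₂ = 503×(0.169)^0.400 = 247 K; V₂ = 21.8 L.
ΔU = nCvΔT = 1.65×12.5×(247−503) = -5270 J.
Q = 0 for an adiabatic process, so W = −ΔU = 5270 J.
Net over both steps: W = -2230 J, Q = -7510 J, ΔU = -5270 J.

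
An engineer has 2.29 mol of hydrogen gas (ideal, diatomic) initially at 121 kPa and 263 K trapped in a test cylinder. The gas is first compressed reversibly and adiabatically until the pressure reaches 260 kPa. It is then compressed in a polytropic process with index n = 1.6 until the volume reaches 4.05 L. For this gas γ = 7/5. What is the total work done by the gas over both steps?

V₁ = nRT₁/P₁ = 2.29×8.314×263/121 = 41.4 L.
Step 1 — Adiabatic: T₂/T₁ = (P₂/P₁)^((γ−1)/γ) ⇒ T₂ = 263×(2.15)^0.286 = 327 K; V₂ = 24.0 L.
ΔU = nCvΔT = 2.29×20.8×(327−263) = 3060 J.
Q = 0 for an adiabatic process, so W = −ΔU = -3060 J.
State after step 1: P = 260 kPa, V = 24.0 L, T = 327 K.
Step 2 — Polytropic n=1.6: T₂ = T₁(V₁/V₂)^(n−1) = 327×(5.92)^0.60 = 951 K; P₂ = P₁(V₁/V₂)^n = 4470 kPa.
W = (P₁V₁−P₂V₂)/(n−1) = (260×24.0−4470×4.05)/0.60 = -19800 J.
ΔU = nCvΔT = 2.29×20.8×(951−327) = 29700 J.
Q = ΔU + W = 9890 J.
Net over both steps: W = -22800 J, Q = 9890 J, ΔU = 32700 J.

-22800 J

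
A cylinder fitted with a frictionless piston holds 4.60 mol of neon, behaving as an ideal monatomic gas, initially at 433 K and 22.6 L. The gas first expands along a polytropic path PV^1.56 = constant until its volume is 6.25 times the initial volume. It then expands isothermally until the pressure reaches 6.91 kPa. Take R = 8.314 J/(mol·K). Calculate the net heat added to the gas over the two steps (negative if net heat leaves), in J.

P₁ = nRT₁/V₁ = 4.60×8.314×433/22.6 = 733 kPa.
Step 1 — Polytropic n=1.56: T₂ = T₁(V₁/V₂)^(n−1) = 433×(0.160)^0.56 = 155 K; P₂ = P₁(V₁/V₂)^n = 42.0 kPa.
W = (P₁V₁−P₂V₂)/(n−1) = (733×22.6−42.0×141)/0.56 = 19000 J.
ΔU = nCvΔT = 4.60×12.5×(155−433) = -15900 J.
Q = ΔU + W = 3040 J.
State after step 1: P = 42.0 kPa, V = 141 L, T = 155 K.
Step 2 — Isothermal: T stays 155 K; PV = const ⇒ V₂ = 859 L, P₂ = 6.91 kPa.
ΔU = 0 (ideal gas, T constant).
W = nRT ln(V₂/V₁) = 4.60×8.314×155×ln(6.08) = 10700 J.
Q = ΔU + W = 10700 J.
Net over both steps: W = 29700 J, Q = 13700 J, ΔU = -15900 J.

13700 J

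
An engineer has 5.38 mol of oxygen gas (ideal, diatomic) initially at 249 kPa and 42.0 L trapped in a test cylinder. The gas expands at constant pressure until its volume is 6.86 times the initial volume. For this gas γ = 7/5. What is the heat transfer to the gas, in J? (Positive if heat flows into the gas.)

T₁ = P₁V₁/(nR) = 249×42.0/(5.38×8.314) = 234 K.
Isobaric: P stays 249 kPa; V/T = const ⇒ T₂ = 1600 K, V₂ = 288 L.
W = PΔV = 249×(288−42.0) kPa·L = 61300 J.
ΔU = nCvΔT = 5.38×20.8×(1600−234) = 153000 J.
Q = ΔU + W = nCpΔT = 214000 J.

214000 J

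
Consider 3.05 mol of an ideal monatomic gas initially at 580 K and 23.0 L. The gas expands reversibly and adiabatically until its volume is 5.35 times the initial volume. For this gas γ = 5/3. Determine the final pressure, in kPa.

P₁ = nRT₁/V₁ = 3.05×8.314×580/23.0 = 639 kPa.
Adiabatic: TV^(γ−1) = const ⇒ T₂ = 580×(0.187)^0.667 = 190 K; PV^γ = const ⇒ P₂ = 39.1 kPa.

39.1 kPa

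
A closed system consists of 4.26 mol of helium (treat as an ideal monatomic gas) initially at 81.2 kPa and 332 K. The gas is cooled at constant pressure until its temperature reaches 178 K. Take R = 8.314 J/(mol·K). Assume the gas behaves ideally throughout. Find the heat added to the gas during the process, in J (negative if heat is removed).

V₁ = nRT₁/P₁ = 4.26×8.314×332/81.2 = 145 L.
Isobaric: P stays 81.2 kPa; V/T = const ⇒ T₂ = 178 K, V₂ = 77.6 L.
W = PΔV = 81.2×(77.6−145) kPa·L = -5450 J.
ΔU = nCvΔT = 4.26×12.5×(178−332) = -8180 J.
Q = ΔU + W = nCpΔT = -13600 J.

-13600 J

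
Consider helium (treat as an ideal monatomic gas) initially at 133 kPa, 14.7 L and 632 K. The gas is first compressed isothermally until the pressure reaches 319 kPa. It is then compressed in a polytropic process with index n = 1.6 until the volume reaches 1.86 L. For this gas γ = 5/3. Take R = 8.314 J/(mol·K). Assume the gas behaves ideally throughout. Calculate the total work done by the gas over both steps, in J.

-5120 J

n = P₁V₁/(RT₁) = 133×14.7/(8.314×632) = 0.372 mol.
Step 1 — Isothermal: T stays 632 K; PV = const ⇒ V₂ = 6.13 L, P₂ = 319 kPa.
ΔU = 0 (ideal gas, T constant).
W = nRT ln(V₂/V₁) = 0.372×8.314×632×ln(0.417) = -1710 J.
Q = ΔU + W = -1710 J.
State after step 1: P = 319 kPa, V = 6.13 L, T = 632 K.
Step 2 — Polytropic n=1.6: T₂ = T₁(V₁/V₂)^(n−1) = 632×(3.30)^0.60 = 1290 K; P₂ = P₁(V₁/V₂)^n = 2150 kPa.
W = (P₁V₁−P₂V₂)/(n−1) = (319×6.13−2150×1.86)/0.60 = -3410 J.
ΔU = nCvΔT = 0.372×12.5×(1290−632) = 3060 J.
Q = ΔU + W = -341 J.
Net over both steps: W = -5120 J, Q = -2050 J, ΔU = 3060 J.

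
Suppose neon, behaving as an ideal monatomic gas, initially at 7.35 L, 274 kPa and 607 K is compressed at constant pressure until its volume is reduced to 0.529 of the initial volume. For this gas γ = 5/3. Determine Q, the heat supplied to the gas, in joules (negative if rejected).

n = P₁V₁/(RT₁) = 274×7.35/(8.314×607) = 0.399 mol.
Isobaric: P stays 274 kPa; V/T = const ⇒ T₂ = 321 K, V₂ = 3.89 L.
W = PΔV = 274×(3.89−7.35) kPa·L = -949 J.
ΔU = nCvΔT = 0.399×12.5×(321−607) = -1420 J.
Q = ΔU + W = nCpΔT = -2370 J.

-2370 J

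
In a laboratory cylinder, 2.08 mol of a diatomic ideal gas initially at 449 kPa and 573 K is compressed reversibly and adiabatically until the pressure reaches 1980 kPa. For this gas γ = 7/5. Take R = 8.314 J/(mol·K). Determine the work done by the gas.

-13100 J

V₁ = nRT₁/P₁ = 2.08×8.314×573/449 = 22.1 L.
Adiabatic: T₂/T₁ = (P₂/P₁)^((γ−1)/γ) ⇒ T₂ = 573×(4.41)^0.286 = 876 K; V₂ = 7.65 L.
ΔU = nCvΔT = 2.08×20.8×(876−573) = 13100 J.
Q = 0 for an adiabatic process, so W = −ΔU = -13100 J.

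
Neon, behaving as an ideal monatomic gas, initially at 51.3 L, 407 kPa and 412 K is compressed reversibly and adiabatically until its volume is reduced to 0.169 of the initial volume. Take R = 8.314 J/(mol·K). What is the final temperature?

Adiabatic: TV^(γ−1) = const ⇒ T₂ = 412×(5.92)^0.667 = 1350 K; PV^γ = const ⇒ P₂ = 7880 kPa.

1350 K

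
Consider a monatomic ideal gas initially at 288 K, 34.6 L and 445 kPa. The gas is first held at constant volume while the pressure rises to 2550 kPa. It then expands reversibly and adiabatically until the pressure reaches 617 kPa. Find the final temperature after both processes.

n = P₁V₁/(RT₁) = 445×34.6/(8.314×288) = 6.43 mol.
Step 1 — Isochoric: V stays 34.6 L; P/T = const ⇒ T₂ = 1650 K, P₂ = 2550 kPa.
W = 0 (no volume change).
ΔU = nCvΔT = 6.43×12.5×(1650−288) = 109000 J.
Q = ΔU = 109000 J.
State after step 1: P = 2550 kPa, V = 34.6 L, T = 1650 K.
Step 2 — Adiabatic: T₂/T₁ = (P₂/P₁)^((γ−1)/γ) ⇒ T₂ = 1650×(0.242)^0.400 = 936 K; V₂ = 81.1 L.
ΔU = nCvΔT = 6.43×12.5×(936−1650) = -57300 J.
Q = 0 for an adiabatic process, so W = −ΔU = 57300 J.
Net over both steps: W = 57300 J, Q = 109000 J, ΔU = 51900 J.

936 K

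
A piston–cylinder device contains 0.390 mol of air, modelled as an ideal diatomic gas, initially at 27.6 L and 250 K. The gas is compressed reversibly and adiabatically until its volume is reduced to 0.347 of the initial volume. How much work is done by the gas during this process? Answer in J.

P₁ = nRT₁/V₁ = 0.390×8.314×250/27.6 = 29.4 kPa.
Adiabatic: TV^(γ−1) = const ⇒ T₂ = 250×(2.88)^0.400 = 382 K; PV^γ = const ⇒ P₂ = 129 kPa.
ΔU = nCvΔT = 0.390×20.8×(382−250) = 1070 J.
Q = 0 for an adiabatic process, so W = −ΔU = -1070 J.

-1070 J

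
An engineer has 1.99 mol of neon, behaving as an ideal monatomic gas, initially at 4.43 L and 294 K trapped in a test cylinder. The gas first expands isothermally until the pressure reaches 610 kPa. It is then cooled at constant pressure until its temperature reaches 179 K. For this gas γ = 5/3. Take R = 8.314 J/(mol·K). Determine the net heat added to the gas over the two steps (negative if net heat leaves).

P₁ = nRT₁/V₁ = 1.99×8.314×294/4.43 = 1100 kPa.
Step 1 — Isothermal: T stays 294 K; PV = const ⇒ V₂ = 7.97 L, P₂ = 610 kPa.
ΔU = 0 (ideal gas, T constant).
W = nRT ln(V₂/V₁) = 1.99×8.314×294×ln(1.80) = 2860 J.
Q = ΔU + W = 2860 J.
State after step 1: P = 610 kPa, V = 7.97 L, T = 294 K.
Step 2 — Isobaric: P stays 610 kPa; V/T = const ⇒ T₂ = 179 K, V₂ = 4.85 L.
W = PΔV = 610×(4.85−7.97) kPa·L = -1900 J.
ΔU = nCvΔT = 1.99×12.5×(179−294) = -2850 J.
Q = ΔU + W = nCpΔT = -4760 J.
Net over both steps: W = 956 J, Q = -1900 J, ΔU = -2850 J.

-1900 J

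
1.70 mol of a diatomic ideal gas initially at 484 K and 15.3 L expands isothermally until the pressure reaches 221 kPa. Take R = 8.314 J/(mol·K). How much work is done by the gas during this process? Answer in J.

4820 J

P₁ = nRT₁/V₁ = 1.70×8.314×484/15.3 = 447 kPa.
Isothermal: T stays 484 K; PV = const ⇒ V₂ = 31.0 L, P₂ = 221 kPa.
W = nRT ln(V₂/V₁) = 1.70×8.314×484×ln(2.02) = 4820 J.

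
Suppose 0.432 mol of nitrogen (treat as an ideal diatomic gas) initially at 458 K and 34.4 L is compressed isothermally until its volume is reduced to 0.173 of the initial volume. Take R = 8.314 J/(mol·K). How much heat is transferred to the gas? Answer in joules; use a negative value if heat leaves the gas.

P₁ = nRT₁/V₁ = 0.432×8.314×458/34.4 = 47.8 kPa.
Isothermal: T stays 458 K; PV = const ⇒ V₂ = 5.95 L, P₂ = 276 kPa.
ΔU = 0 (ideal gas, T constant).
W = nRT ln(V₂/V₁) = 0.432×8.314×458×ln(0.173) = -2890 J.
Q = ΔU + W = -2890 J.

-2890 J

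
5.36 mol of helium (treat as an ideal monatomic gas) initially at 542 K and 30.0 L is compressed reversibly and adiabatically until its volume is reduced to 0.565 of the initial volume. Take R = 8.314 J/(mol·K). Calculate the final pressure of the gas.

P₁ = nRT₁/V₁ = 5.36×8.314×542/30.0 = 805 kPa.
Adiabatic: TV^(γ−1) = const ⇒ T₂ = 542×(1.77)^0.667 = 793 K; PV^γ = const ⇒ P₂ = 2080 kPa.

2080 kPa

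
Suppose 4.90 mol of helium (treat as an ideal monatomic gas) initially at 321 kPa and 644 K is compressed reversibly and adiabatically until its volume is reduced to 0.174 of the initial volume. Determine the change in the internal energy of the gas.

V₁ = nRT₁/P₁ = 4.90×8.314×644/321 = 81.7 L.
Adiabatic: TV^(γ−1) = const ⇒ T₂ = 644×(5.75)^0.667 = 2070 K; PV^γ = const ⇒ P₂ = 5920 kPa.
For an ideal gas ΔU = nCvΔT with Cv = (3/2)R = 12.5 J/(mol·K).
ΔU = 4.90×12.5×(2070−644) = 86900 J.

86900 J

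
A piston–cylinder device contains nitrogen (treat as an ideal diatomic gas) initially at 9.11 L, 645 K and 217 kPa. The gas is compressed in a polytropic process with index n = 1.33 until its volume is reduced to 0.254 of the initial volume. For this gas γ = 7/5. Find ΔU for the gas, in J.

2830 J

n = P₁V₁/(RT₁) = 217×9.11/(8.314×645) = 0.369 mol.
Polytropic n=1.33: T₂ = T₁(V₁/V₂)^(n−1) = 645×(3.94)^0.33 = 1010 K; P₂ = P₁(V₁/V₂)^n = 1340 kPa.
For an ideal gas ΔU = nCvΔT with Cv = (5/2)R = 20.8 J/(mol·K).
ΔU = 0.369×20.8×(1010−645) = 2830 J.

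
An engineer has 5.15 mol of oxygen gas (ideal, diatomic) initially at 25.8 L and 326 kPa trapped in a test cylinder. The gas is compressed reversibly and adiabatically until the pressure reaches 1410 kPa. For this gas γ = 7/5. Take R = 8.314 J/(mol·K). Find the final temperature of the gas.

T₁ = P₁V₁/(nR) = 326×25.8/(5.15×8.314) = 196 K.
Adiabatic: T₂/T₁ = (P₂/P₁)^((γ−1)/γ) ⇒ T₂ = 196×(4.33)^0.286 = 298 K; V₂ = 9.06 L.

298 K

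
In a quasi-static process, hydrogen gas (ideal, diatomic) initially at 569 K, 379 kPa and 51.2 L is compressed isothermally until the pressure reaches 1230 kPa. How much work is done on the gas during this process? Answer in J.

22800 J

n = P₁V₁/(RT₁) = 379×51.2/(8.314×569) = 4.10 mol.
Isothermal: T stays 569 K; PV = const ⇒ V₂ = 15.8 L, P₂ = 1230 kPa.
W = nRT ln(V₂/V₁) = 4.10×8.314×569×ln(0.308) = -22800 J.
Work done on the gas = −W_by = 22800 J.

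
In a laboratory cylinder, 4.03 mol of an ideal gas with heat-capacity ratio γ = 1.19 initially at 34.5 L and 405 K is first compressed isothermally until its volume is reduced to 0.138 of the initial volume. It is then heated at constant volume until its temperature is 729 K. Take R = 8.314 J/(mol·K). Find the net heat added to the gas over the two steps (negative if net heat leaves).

P₁ = nRT₁/V₁ = 4.03×8.314×405/34.5 = 393 kPa.
Step 1 — Isothermal: T stays 405 K; PV = const ⇒ V₂ = 4.76 L, P₂ = 2850 kPa.
ΔU = 0 (ideal gas, T constant).
W = nRT ln(V₂/V₁) = 4.03×8.314×405×ln(0.138) = -26900 J.
Q = ΔU + W = -26900 J.
State after step 1: P = 2850 kPa, V = 4.76 L, T = 405 K.
Step 2 — Isochoric: V stays 4.76 L; P/T = const ⇒ T₂ = 729 K, P₂ = 5130 kPa.
W = 0 (no volume change).
ΔU = nCvΔT = 4.03×43.8×(729−405) = 57100 J.
Q = ΔU = 57100 J.
Net over both steps: W = -26900 J, Q = 30300 J, ΔU = 57100 J.

30300 J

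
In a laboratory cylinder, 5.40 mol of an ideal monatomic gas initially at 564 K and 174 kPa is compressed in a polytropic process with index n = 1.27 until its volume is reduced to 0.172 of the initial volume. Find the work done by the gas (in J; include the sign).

V₁ = nRT₁/P₁ = 5.40×8.314×564/174 = 146 L.
Polytropic n=1.27: T₂ = T₁(V₁/V₂)^(n−1) = 564×(5.81)^0.27 = 907 K; P₂ = P₁(V₁/V₂)^n = 1630 kPa.
W = (P₁V₁−P₂V₂)/(n−1) = (174×146−1630×25.0)/0.27 = -57100 J.

-57100 J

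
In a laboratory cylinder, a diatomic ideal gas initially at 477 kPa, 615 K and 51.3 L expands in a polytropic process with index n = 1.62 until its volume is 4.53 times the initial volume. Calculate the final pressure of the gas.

Polytropic n=1.62: T₂ = T₁(V₁/V₂)^(n−1) = 615×(0.221)^0.62 = 241 K; P₂ = P₁(V₁/V₂)^n = 41.3 kPa.

41.3 kPa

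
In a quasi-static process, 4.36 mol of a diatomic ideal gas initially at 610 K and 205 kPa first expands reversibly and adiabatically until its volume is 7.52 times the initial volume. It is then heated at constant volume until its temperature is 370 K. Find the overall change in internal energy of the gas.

-21700 J

V₁ = nRT₁/P₁ = 4.36×8.314×610/205 = 108 L.
Step 1 — Adiabatic: TV^(γ−1) = const ⇒ T₂ = 610×(0.133)^0.400 = 272 K; PV^γ = const ⇒ P₂ = 12.2 kPa.
ΔU = nCvΔT = 4.36×20.8×(272−610) = -30600 J.
Q = 0 for an adiabatic process, so W = −ΔU = 30600 J.
State after step 1: P = 12.2 kPa, V = 811 L, T = 272 K.
Step 2 — Isochoric: V stays 811 L; P/T = const ⇒ T₂ = 370 K, P₂ = 16.5 kPa.
W = 0 (no volume change).
ΔU = nCvΔT = 4.36×20.8×(370−272) = 8870 J.
Q = ΔU = 8870 J.
Net over both steps: W = 30600 J, Q = 8870 J, ΔU = -21700 J.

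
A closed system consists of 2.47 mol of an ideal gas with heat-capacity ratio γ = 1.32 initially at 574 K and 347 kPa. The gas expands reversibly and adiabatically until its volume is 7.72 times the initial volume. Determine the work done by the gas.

V₁ = nRT₁/P₁ = 2.47×8.314×574/347 = 34.0 L.
Adiabatic: TV^(γ−1) = const ⇒ T₂ = 574×(0.130)^0.320 = 298 K; PV^γ = const ⇒ P₂ = 23.4 kPa.
ΔU = nCvΔT = 2.47×26.0×(298−574) = -17700 J.
Q = 0 for an adiabatic process, so W = −ΔU = 17700 J.

17700 J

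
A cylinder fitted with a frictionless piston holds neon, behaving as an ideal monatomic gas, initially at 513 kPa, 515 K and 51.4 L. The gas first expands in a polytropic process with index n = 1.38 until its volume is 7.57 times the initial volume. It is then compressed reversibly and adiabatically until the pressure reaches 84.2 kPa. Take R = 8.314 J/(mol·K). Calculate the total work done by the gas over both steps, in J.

28400 J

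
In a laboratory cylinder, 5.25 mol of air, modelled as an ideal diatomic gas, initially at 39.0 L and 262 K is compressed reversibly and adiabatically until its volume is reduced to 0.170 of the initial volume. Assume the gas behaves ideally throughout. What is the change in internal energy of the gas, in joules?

29500 J

P₁ = nRT₁/V₁ = 5.25×8.314×262/39.0 = 293 kPa.
Adiabatic: TV^(γ−1) = const ⇒ T₂ = 262×(5.88)^0.400 = 532 K; PV^γ = const ⇒ P₂ = 3500 kPa.
For an ideal gas ΔU = nCvΔT with Cv = (5/2)R = 20.8 J/(mol·K).
ΔU = 5.25×20.8×(532−262) = 29500 J.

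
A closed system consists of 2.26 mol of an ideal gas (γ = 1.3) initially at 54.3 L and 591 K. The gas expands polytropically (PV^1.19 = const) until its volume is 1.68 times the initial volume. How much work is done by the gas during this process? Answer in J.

P₁ = nRT₁/V₁ = 2.26×8.314×591/54.3 = 205 kPa.
Polytropic n=1.19: T₂ = T₁(V₁/V₂)^(n−1) = 591×(0.595)^0.19 = 536 K; P₂ = P₁(V₁/V₂)^n = 110 kPa.
W = (P₁V₁−P₂V₂)/(n−1) = (205×54.3−110×91.2)/0.19 = 5490 J.

5490 J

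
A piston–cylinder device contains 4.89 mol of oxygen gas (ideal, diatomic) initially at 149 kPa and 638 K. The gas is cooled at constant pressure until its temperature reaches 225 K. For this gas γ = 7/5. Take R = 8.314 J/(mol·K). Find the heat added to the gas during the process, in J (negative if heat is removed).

-58800 J

V₁ = nRT₁/P₁ = 4.89×8.314×638/149 = 174 L.
Isobaric: P stays 149 kPa; V/T = const ⇒ T₂ = 225 K, V₂ = 61.4 L.
W = PΔV = 149×(61.4−174) kPa·L = -16800 J.
ΔU = nCvΔT = 4.89×20.8×(225−638) = -42000 J.
Q = ΔU + W = nCpΔT = -58800 J.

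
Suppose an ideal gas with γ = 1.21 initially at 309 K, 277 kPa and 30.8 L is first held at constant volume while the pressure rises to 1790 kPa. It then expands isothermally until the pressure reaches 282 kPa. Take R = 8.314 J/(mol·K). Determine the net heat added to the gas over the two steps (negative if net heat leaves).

n = P₁V₁/(RT₁) = 277×30.8/(8.314×309) = 3.32 mol.
Step 1 — Isochoric: V stays 30.8 L; P/T = const ⇒ T₂ = 2000 K, P₂ = 1790 kPa.
W = 0 (no volume change).
ΔU = nCvΔT = 3.32×39.6×(2000−309) = 222000 J.
Q = ΔU = 222000 J.
State after step 1: P = 1790 kPa, V = 30.8 L, T = 2000 K.
Step 2 — Isothermal: T stays 2000 K; PV = const ⇒ V₂ = 196 L, P₂ = 282 kPa.
ΔU = 0 (ideal gas, T constant).
W = nRT ln(V₂/V₁) = 3.32×8.314×2000×ln(6.35) = 102000 J.
Q = ΔU + W = 102000 J.
Net over both steps: W = 102000 J, Q = 324000 J, ΔU = 222000 J.

324000 J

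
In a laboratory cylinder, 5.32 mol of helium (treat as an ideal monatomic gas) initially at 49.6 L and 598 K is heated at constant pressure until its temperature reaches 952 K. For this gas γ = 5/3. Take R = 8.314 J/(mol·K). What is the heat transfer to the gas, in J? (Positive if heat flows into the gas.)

39100 J

P₁ = nRT₁/V₁ = 5.32×8.314×598/49.6 = 533 kPa.
Isobaric: P stays 533 kPa; V/T = const ⇒ T₂ = 952 K, V₂ = 79.0 L.
W = PΔV = 533×(79.0−49.6) kPa·L = 15700 J.
ΔU = nCvΔT = 5.32×12.5×(952−598) = 23500 J.
Q = ΔU + W = nCpΔT = 39100 J.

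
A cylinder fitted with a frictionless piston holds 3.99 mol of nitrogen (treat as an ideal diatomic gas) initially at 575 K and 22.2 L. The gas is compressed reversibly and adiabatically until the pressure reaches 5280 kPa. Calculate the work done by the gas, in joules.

-32400 J

P₁ = nRT₁/V₁ = 3.99×8.314×575/22.2 = 859 kPa.
Adiabatic: T₂/T₁ = (P₂/P₁)^((γ−1)/γ) ⇒ T₂ = 575×(6.15)^0.286 = 966 K; V₂ = 6.07 L.
ΔU = nCvΔT = 3.99×20.8×(966−575) = 32400 J.
Q = 0 for an adiabatic process, so W = −ΔU = -32400 J.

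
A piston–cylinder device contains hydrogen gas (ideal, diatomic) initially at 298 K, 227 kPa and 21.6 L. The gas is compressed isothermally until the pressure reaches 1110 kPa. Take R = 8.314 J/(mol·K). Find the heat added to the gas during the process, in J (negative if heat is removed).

-7780 J

n = P₁V₁/(RT₁) = 227×21.6/(8.314×298) = 1.98 mol.
Isothermal: T stays 298 K; PV = const ⇒ V₂ = 4.42 L, P₂ = 1110 kPa.
ΔU = 0 (ideal gas, T constant).
W = nRT ln(V₂/V₁) = 1.98×8.314×298×ln(0.205) = -7780 J.
Q = ΔU + W = -7780 J.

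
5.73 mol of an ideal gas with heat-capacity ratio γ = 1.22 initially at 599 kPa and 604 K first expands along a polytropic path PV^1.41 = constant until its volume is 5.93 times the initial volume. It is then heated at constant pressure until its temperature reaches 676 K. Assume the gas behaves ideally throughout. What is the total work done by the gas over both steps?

V₁ = nRT₁/P₁ = 5.73×8.314×604/599 = 48.0 L.
Step 1 — Polytropic n=1.41: T₂ = T₁(V₁/V₂)^(n−1) = 604×(0.169)^0.41 = 291 K; P₂ = P₁(V₁/V₂)^n = 48.7 kPa.
W = (P₁V₁−P₂V₂)/(n−1) = (599×48.0−48.7×285)/0.41 = 36400 J.
ΔU = nCvΔT = 5.73×37.8×(291−604) = -67700 J.
Q = ΔU + W = -31400 J.
State after step 1: P = 48.7 kPa, V = 285 L, T = 291 K.
Step 2 — Isobaric: P stays 48.7 kPa; V/T = const ⇒ T₂ = 676 K, V₂ = 661 L.
W = PΔV = 48.7×(661−285) kPa·L = 18300 J.
ΔU = nCvΔT = 5.73×37.8×(676−291) = 83300 J.
Q = ΔU + W = nCpΔT = 102000 J.
Net over both steps: W = 54700 J, Q = 70300 J, ΔU = 15600 J.

54700 J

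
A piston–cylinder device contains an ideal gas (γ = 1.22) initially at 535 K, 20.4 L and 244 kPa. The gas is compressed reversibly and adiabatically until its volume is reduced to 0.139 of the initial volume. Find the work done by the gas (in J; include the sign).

n = P₁V₁/(RT₁) = 244×20.4/(8.314×535) = 1.12 mol.
Adiabatic: TV^(γ−1) = const ⇒ T₂ = 535×(7.19)^0.220 = 826 K; PV^γ = const ⇒ P₂ = 2710 kPa.
ΔU = nCvΔT = 1.12×37.8×(826−535) = 12300 J.
Q = 0 for an adiabatic process, so W = −ΔU = -12300 J.

-12300 J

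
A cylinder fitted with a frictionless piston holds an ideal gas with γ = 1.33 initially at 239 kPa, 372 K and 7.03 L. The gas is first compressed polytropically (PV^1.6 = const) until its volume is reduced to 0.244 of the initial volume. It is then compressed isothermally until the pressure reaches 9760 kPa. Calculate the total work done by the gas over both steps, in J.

n = P₁V₁/(RT₁) = 239×7.03/(8.314×372) = 0.543 mol.
Step 1 — Polytropic n=1.6: T₂ = T₁(V₁/V₂)^(n−1) = 372×(4.10)^0.60 = 867 K; P₂ = P₁(V₁/V₂)^n = 2280 kPa.
W = (P₁V₁−P₂V₂)/(n−1) = (239×7.03−2280×1.72)/0.60 = -3730 J.
ΔU = nCvΔT = 0.543×25.2×(867−372) = 6780 J.
Q = ΔU + W = 3050 J.
State after step 1: P = 2280 kPa, V = 1.72 L, T = 867 K.
Step 2 — Isothermal: T stays 867 K; PV = const ⇒ V₂ = 0.401 L, P₂ = 9760 kPa.
ΔU = 0 (ideal gas, T constant).
W = nRT ln(V₂/V₁) = 0.543×8.314×867×ln(0.234) = -5690 J.
Q = ΔU + W = -5690 J.
Net over both steps: W = -9420 J, Q = -2640 J, ΔU = 6780 J.

-9420 J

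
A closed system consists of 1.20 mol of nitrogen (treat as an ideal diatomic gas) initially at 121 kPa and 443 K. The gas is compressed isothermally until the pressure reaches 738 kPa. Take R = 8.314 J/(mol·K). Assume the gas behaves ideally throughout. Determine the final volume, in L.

V₁ = nRT₁/P₁ = 1.20×8.314×443/121 = 36.5 L.
Isothermal: T stays 443 K; PV = const ⇒ V₂ = 5.99 L, P₂ = 738 kPa.

5.99 L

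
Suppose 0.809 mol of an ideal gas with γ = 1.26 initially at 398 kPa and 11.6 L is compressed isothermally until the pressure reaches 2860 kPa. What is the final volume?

1.61 L

T₁ = P₁V₁/(nR) = 398×11.6/(0.809×8.314) = 686 K.
Isothermal: T stays 686 K; PV = const ⇒ V₂ = 1.61 L, P₂ = 2860 kPa.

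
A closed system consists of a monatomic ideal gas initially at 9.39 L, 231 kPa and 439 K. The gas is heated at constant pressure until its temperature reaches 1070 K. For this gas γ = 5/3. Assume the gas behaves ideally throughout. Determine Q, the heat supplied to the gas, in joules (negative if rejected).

7790 J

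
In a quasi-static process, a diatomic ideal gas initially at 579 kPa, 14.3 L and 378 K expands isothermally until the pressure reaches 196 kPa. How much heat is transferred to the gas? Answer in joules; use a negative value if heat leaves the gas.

8970 J

n = P₁V₁/(RT₁) = 579×14.3/(8.314×378) = 2.63 mol.
Isothermal: T stays 378 K; PV = const ⇒ V₂ = 42.2 L, P₂ = 196 kPa.
ΔU = 0 (ideal gas, T constant).
W = nRT ln(V₂/V₁) = 2.63×8.314×378×ln(2.95) = 8970 J.
Q = ΔU + W = 8970 J.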